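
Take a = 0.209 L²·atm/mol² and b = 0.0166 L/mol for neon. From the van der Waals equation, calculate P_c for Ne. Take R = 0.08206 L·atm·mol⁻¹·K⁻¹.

P_c ≈ 28.09 atm

For a van der Waals gas, P_c = a/(27b²).
P_c = 0.209/(27×(0.0166)²) = 0.209/0.0074401 = 28.09 atm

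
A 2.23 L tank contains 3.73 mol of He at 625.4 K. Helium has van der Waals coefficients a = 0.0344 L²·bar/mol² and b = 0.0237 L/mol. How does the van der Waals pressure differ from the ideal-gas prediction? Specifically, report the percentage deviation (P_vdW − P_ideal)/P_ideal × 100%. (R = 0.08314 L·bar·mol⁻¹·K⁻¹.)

Ideal: P_ideal = nRT/V = (3.73)(0.08314)(625.4)/2.23 = 86.9705 bar
vdW: P = nRT/(V − nb) − a n²/V² = 193.944/2.14160 − 0.478604/4.97290 = 90.5603 − 0.0962424 = 90.4641 bar
% deviation = (90.4641 − 86.9705)/86.9705 × 100% = 4.02%

4.02 %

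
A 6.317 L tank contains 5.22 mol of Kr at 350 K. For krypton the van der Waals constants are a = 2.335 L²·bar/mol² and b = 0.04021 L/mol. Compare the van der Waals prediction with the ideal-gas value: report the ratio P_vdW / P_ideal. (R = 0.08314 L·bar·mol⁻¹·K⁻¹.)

Ideal: P_ideal = nRT/V = (5.22)(0.08314)(350)/6.317 = 24.0457 bar
vdW: P = nRT/(V − nb) − a n²/V² = 151.897/6.10710 − 63.6250/39.9045 = 24.8722 − 1.59443 = 23.2778 bar
Ratio = 23.2778/24.0457 = 0.9681

P_vdW / P_ideal ≈ 0.9681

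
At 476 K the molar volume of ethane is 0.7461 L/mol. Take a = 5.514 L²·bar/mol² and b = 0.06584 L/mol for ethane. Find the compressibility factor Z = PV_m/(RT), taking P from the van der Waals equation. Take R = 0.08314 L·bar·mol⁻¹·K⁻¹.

P = RT/(V_m − b) − a/V_m² = (0.08314)(476)/(0.7461 − 0.06584) − 5.514/(0.7461)²
  = 39.575/0.68026 − 9.9054 = 58.176 − 9.9054 = 48.271 bar
Z = PV_m/(RT) = (48.271)(0.7461)/((0.08314)(476)) = 36.015/39.575 = 0.9100

Z ≈ 0.9100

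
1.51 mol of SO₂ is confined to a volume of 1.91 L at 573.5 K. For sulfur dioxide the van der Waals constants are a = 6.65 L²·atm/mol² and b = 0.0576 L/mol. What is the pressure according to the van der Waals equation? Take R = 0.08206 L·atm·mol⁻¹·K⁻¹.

P = nRT/(V − nb) − a n²/V²
nRT/(V − nb) = (1.51)(0.08206)(573.5)/(1.91 − 1.51×0.0576) = 71.063/1.8230 = 38.981 atm
a n²/V² = (6.65)(1.51)²/(1.91)² = 4.1563 atm
P = 38.981 − 4.1563 = 34.82 atm

P ≈ 34.82 atm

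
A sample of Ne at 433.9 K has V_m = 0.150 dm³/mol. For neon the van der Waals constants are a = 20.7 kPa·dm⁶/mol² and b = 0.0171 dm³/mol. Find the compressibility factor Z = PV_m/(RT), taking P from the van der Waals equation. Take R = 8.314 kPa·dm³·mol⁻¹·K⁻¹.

P = RT/(V_m − b) − a/V_m² = (8.314)(433.9)/(0.150 − 0.0171) − 20.7/(0.150)²
  = 3607.4/0.13290 − 920.00 = 27144 − 920.00 = 26224 kPa
Z = PV_m/(RT) = (26224)(0.150)/((8.314)(433.9)) = 3933.6/3607.4 = 1.090

Z ≈ 1.090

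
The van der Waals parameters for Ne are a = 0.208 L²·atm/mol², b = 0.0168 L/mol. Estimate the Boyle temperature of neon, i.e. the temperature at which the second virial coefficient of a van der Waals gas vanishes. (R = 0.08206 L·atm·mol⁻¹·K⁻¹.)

For a van der Waals gas the second virial coefficient B₂ = b − a/(RT) vanishes at T_B = a/(Rb).
T_B = 0.208/(0.08206×0.0168) = 0.208/0.0013786 = 150.9 K

T_B ≈ 150.9 K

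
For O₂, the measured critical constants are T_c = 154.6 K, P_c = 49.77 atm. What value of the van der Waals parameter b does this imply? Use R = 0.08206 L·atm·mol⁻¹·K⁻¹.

From T_c = 8a/(27Rb) and P_c = a/(27b²): b = R T_c/(8 P_c).
b = (0.08206)(154.6)/(8×49.77) = 12.686/398.16 = 0.03186 L/mol

b ≈ 0.03186 L/mol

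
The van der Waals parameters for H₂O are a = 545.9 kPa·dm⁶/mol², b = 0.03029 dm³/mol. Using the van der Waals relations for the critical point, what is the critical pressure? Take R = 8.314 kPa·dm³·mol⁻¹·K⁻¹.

For a van der Waals gas, P_c = a/(27b²).
P_c = 545.9/(27×(0.03029)²) = 545.9/0.024772 = 22037 kPa

P_c ≈ 22037 kPa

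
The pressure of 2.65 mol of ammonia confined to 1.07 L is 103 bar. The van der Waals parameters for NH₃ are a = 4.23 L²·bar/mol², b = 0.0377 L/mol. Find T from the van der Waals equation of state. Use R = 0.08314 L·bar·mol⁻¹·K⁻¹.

T = (P + a n²/V²)(V − nb)/(nR)
P + a n²/V² = 103 + (4.23)(2.65)²/(1.07)² = 128.95 bar
V − nb = 1.07 − (2.65)(0.0377) = 0.97010 L
T = (128.95)(0.97010)/((2.65)(0.08314)) = 567.8 K

T ≈ 567.8 K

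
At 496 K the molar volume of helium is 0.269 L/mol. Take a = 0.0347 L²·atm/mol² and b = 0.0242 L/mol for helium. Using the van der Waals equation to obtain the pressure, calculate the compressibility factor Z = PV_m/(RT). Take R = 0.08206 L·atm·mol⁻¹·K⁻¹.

Z ≈ 1.096

P = RT/(V_m − b) − a/V_m² = (0.08206)(496)/(0.269 − 0.0242) − 0.0347/(0.269)²
  = 40.702/0.24480 − 0.47954 = 166.27 − 0.47954 = 165.79 atm
Z = PV_m/(RT) = (165.79)(0.269)/((0.08206)(496)) = 44.598/40.702 = 1.096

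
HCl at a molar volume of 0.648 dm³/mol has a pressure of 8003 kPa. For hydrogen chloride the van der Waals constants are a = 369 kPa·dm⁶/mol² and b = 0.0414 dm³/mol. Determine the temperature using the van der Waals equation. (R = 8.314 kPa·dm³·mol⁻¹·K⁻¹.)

T = (P + a/V_m²)(V_m − b)/R
P + a/V_m² = 8003 + 369/(0.648)² = 8881.8 kPa
V_m − b = 0.648 − 0.0414 = 0.60660 dm³/mol
T = (8881.8)(0.60660)/8.314 = 648.0 K

T ≈ 648.0 K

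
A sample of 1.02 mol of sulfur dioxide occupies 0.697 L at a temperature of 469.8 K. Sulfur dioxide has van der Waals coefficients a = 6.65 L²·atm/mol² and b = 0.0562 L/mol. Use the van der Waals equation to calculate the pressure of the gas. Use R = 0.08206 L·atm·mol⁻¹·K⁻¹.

P ≈ 47.23 atm

P = nRT/(V − nb) − a n²/V²
nRT/(V − nb) = (1.02)(0.08206)(469.8)/(0.697 − 1.02×0.0562) = 39.323/0.63968 = 61.473 atm
a n²/V² = (6.65)(1.02)²/(0.697)² = 14.242 atm
P = 61.473 − 14.242 = 47.23 atm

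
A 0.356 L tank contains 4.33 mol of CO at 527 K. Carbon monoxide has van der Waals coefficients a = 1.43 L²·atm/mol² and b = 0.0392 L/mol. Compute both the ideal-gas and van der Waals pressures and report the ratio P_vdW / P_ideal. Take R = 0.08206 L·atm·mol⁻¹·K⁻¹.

Ideal: P_ideal = nRT/V = (4.33)(0.08206)(527)/0.356 = 525.993 atm
vdW: P = nRT/(V − nb) − a n²/V² = 187.254/0.186264 − 26.8109/0.126736 = 1005.32 − 211.549 = 793.77 atm
Ratio = 793.77/525.993 = 1.509

P_vdW / P_ideal ≈ 1.509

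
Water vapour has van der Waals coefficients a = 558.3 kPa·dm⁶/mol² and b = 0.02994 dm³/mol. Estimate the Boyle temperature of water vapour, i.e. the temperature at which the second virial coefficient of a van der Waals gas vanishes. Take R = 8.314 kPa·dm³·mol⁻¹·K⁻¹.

For a van der Waals gas the second virial coefficient B₂ = b − a/(RT) vanishes at T_B = a/(Rb).
T_B = 558.3/(8.314×0.02994) = 558.3/0.24892 = 2243 K

T_B ≈ 2243 K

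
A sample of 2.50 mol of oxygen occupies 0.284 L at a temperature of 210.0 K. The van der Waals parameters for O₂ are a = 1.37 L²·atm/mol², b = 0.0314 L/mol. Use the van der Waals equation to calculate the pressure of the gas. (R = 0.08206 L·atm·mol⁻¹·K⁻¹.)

P = nRT/(V − nb) − a n²/V²
nRT/(V − nb) = (2.50)(0.08206)(210.0)/(0.284 − 2.50×0.0314) = 43.082/0.20550 = 209.64 atm
a n²/V² = (1.37)(2.50)²/(0.284)² = 106.16 atm
P = 209.64 − 106.16 = 103.5 atm

P ≈ 103.5 atm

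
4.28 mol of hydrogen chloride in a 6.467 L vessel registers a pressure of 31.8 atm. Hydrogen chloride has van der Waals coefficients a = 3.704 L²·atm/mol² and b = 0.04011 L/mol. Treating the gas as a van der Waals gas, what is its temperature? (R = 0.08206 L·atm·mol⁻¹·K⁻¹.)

T = (P + a n²/V²)(V − nb)/(nR)
P + a n²/V² = 31.8 + (3.704)(4.28)²/(6.467)² = 33.422 atm
V − nb = 6.467 − (4.28)(0.04011) = 6.2953 L
T = (33.422)(6.2953)/((4.28)(0.08206)) = 599.1 K

T ≈ 599.1 K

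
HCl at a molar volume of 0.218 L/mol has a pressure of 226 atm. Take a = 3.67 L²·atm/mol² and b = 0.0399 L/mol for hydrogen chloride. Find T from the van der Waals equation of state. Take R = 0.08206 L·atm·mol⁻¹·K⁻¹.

T = (P + a/V_m²)(V_m − b)/R
P + a/V_m² = 226 + 3.67/(0.218)² = 303.22 atm
V_m − b = 0.218 − 0.0399 = 0.17810 L/mol
T = (303.22)(0.17810)/0.08206 = 658.1 K

T ≈ 658.1 K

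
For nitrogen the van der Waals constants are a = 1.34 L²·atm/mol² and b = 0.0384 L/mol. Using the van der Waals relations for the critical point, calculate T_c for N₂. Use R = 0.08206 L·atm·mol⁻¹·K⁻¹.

T_c ≈ 126.0 K

For a van der Waals gas, T_c = 8a/(27Rb).
T_c = 8×1.34/(27×0.08206×0.0384) = 10.720/0.085080 = 126.0 K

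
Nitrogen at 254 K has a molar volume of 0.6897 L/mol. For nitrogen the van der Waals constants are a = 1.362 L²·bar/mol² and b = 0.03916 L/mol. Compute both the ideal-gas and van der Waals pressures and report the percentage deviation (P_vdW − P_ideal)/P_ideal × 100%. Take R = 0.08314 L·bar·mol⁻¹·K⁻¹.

-3.33 %

Ideal: P_ideal = RT/V_m = (0.08314)(254)/0.6897 = 30.6185 bar
vdW: P = RT/(V_m − b) − a/V_m² = 21.1176/0.650540 − 1.362/0.475686 = 32.4616 − 2.86323 = 29.5984 bar
% deviation = (29.5984 − 30.6185)/30.6185 × 100% = -3.33%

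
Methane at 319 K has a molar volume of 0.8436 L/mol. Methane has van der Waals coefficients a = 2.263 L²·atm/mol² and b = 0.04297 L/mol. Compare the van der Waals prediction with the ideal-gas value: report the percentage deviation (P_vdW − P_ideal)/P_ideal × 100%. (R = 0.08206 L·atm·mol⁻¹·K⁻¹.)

-4.88 %

Ideal: P_ideal = RT/V_m = (0.08206)(319)/0.8436 = 31.0303 atm
vdW: P = RT/(V_m − b) − a/V_m² = 26.1771/0.800630 − 2.263/0.711661 = 32.6956 − 3.17988 = 29.5157 atm
% deviation = (29.5157 − 31.0303)/31.0303 × 100% = -4.88%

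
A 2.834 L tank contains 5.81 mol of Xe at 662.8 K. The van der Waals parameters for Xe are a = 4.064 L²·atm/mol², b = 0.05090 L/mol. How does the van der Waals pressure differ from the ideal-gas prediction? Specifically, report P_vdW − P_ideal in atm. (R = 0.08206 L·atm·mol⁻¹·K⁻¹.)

ΔP ≈ -4.09 atm

Ideal: P_ideal = nRT/V = (5.81)(0.08206)(662.8)/2.834 = 111.504 atm
vdW: P = nRT/(V − nb) − a n²/V² = 316.002/2.53827 − 137.185/8.03156 = 124.495 − 17.0807 = 107.414 atm
ΔP = 107.414 − 111.504 = -4.09 atm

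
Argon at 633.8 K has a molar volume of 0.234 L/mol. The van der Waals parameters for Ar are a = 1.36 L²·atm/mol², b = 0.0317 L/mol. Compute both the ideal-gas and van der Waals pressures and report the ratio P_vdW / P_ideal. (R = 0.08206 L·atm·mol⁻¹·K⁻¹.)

P_vdW / P_ideal ≈ 1.045

Ideal: P_ideal = RT/V_m = (0.08206)(633.8)/0.234 = 222.263 atm
vdW: P = RT/(V_m − b) − a/V_m² = 52.0096/0.202300 − 1.36/0.0547560 = 257.091 − 24.8375 = 232.254 atm
Ratio = 232.254/222.263 = 1.045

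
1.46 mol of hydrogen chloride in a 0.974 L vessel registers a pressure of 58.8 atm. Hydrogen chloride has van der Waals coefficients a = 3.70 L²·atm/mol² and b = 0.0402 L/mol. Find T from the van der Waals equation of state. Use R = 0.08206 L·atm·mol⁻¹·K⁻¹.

T ≈ 512.7 K

T = (P + a n²/V²)(V − nb)/(nR)
P + a n²/V² = 58.8 + (3.70)(1.46)²/(0.974)² = 67.114 atm
V − nb = 0.974 − (1.46)(0.0402) = 0.91531 L
T = (67.114)(0.91531)/((1.46)(0.08206)) = 512.7 K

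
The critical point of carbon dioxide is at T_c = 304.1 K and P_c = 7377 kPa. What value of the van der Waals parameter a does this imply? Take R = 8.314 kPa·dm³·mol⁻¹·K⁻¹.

From T_c = 8a/(27Rb) and P_c = a/(27b²): a = 27 R² T_c²/(64 P_c).
a = 27×(8.314)²×(304.1)²/(64×7377) = 172590404/472128 = 365.6 kPa·dm⁶/mol²

a ≈ 365.6 kPa·dm⁶/mol²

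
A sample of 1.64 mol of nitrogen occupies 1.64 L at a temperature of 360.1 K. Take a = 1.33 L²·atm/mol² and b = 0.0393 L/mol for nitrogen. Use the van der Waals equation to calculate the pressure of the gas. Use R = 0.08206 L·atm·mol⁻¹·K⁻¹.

P = nRT/(V − nb) − a n²/V²
nRT/(V − nb) = (1.64)(0.08206)(360.1)/(1.64 − 1.64×0.0393) = 48.462/1.5755 = 30.760 atm
a n²/V² = (1.33)(1.64)²/(1.64)² = 1.3300 atm
P = 30.760 − 1.3300 = 29.43 atm

P ≈ 29.43 atm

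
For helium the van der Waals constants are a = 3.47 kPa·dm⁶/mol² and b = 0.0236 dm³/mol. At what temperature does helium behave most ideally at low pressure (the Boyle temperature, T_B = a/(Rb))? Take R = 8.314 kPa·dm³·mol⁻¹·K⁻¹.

For a van der Waals gas the second virial coefficient B₂ = b − a/(RT) vanishes at T_B = a/(Rb).
T_B = 3.47/(8.314×0.0236) = 3.47/0.19621 = 17.69 K

T_B ≈ 17.69 K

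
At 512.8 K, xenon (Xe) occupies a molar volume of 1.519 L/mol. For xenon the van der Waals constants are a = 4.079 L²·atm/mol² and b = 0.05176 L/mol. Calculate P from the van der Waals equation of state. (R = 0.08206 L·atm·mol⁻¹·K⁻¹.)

P = RT/(V_m − b) − a/V_m²
RT/(V_m − b) = (0.08206)(512.8)/(1.519 − 0.05176) = 42.080/1.4672 = 28.680 atm
a/V_m² = 4.079/(1.519)² = 1.7678 atm
P = 28.680 − 1.7678 = 26.91 atm

P ≈ 26.91 atm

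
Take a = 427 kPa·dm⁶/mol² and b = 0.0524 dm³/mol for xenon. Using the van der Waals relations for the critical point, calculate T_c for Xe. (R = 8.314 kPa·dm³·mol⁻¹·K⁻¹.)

T_c ≈ 290.4 K

For a van der Waals gas, T_c = 8a/(27Rb).
T_c = 8×427/(27×8.314×0.0524) = 3416.0/11.763 = 290.4 K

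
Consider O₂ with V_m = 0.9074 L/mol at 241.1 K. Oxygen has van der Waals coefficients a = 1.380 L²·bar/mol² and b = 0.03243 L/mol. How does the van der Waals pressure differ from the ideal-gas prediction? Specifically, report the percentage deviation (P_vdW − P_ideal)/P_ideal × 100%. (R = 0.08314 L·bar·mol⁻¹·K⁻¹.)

-3.88 %

Ideal: P_ideal = RT/V_m = (0.08314)(241.1)/0.9074 = 22.0906 bar
vdW: P = RT/(V_m − b) − a/V_m² = 20.0451/0.874970 − 1.380/0.823375 = 22.9095 − 1.67603 = 21.2335 bar
% deviation = (21.2335 − 22.0906)/22.0906 × 100% = -3.88%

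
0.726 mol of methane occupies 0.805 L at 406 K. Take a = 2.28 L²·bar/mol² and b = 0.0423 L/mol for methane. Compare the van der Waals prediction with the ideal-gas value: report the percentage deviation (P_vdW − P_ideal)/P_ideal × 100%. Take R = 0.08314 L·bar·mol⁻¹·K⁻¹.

-2.13 %

Ideal: P_ideal = nRT/V = (0.726)(0.08314)(406)/0.805 = 30.4423 bar
vdW: P = nRT/(V − nb) − a n²/V² = 24.5060/0.774290 − 1.20173/0.648025 = 31.6496 − 1.85445 = 29.7952 bar
% deviation = (29.7952 − 30.4423)/30.4423 × 100% = -2.13%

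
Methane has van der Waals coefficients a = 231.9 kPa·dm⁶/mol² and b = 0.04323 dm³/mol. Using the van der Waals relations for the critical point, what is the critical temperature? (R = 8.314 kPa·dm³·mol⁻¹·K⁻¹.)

For a van der Waals gas, T_c = 8a/(27Rb).
T_c = 8×231.9/(27×8.314×0.04323) = 1855.2/9.7042 = 191.2 K

T_c ≈ 191.2 K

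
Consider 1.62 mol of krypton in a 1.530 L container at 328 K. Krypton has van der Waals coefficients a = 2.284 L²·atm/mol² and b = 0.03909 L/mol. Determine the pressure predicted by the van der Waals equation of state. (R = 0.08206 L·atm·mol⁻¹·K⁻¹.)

P = nRT/(V − nb) − a n²/V²
nRT/(V − nb) = (1.62)(0.08206)(328)/(1.530 − 1.62×0.03909) = 43.603/1.4667 = 29.729 atm
a n²/V² = (2.284)(1.62)²/(1.530)² = 2.5606 atm
P = 29.729 − 2.5606 = 27.17 atm

P ≈ 27.17 atm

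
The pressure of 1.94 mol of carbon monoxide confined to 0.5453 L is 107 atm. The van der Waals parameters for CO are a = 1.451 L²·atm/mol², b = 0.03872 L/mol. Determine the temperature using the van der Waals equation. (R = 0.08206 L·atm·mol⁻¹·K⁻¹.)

T ≈ 370.3 K

T = (P + a n²/V²)(V − nb)/(nR)
P + a n²/V² = 107 + (1.451)(1.94)²/(0.5453)² = 125.37 atm
V − nb = 0.5453 − (1.94)(0.03872) = 0.47018 L
T = (125.37)(0.47018)/((1.94)(0.08206)) = 370.3 K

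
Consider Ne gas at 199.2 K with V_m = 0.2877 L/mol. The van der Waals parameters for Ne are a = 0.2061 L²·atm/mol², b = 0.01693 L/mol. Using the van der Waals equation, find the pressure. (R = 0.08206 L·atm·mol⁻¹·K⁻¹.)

P ≈ 57.88 atm

P = RT/(V_m − b) − a/V_m²
RT/(V_m − b) = (0.08206)(199.2)/(0.2877 − 0.01693) = 16.346/0.27077 = 60.369 atm
a/V_m² = 0.2061/(0.2877)² = 2.4900 atm
P = 60.369 − 2.4900 = 57.88 atm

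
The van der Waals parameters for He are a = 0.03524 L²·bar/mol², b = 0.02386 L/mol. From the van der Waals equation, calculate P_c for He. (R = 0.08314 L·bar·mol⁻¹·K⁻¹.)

For a van der Waals gas, P_c = a/(27b²).
P_c = 0.03524/(27×(0.02386)²) = 0.03524/0.015371 = 2.293 bar

P_c ≈ 2.293 bar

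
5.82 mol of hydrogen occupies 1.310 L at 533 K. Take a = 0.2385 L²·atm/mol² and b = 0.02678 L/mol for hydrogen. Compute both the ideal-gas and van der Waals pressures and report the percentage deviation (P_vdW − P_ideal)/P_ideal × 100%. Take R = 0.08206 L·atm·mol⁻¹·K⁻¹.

Ideal: P_ideal = nRT/V = (5.82)(0.08206)(533)/1.310 = 194.317 atm
vdW: P = nRT/(V − nb) − a n²/V² = 254.555/1.15414 − 8.07857/1.71610 = 220.558 − 4.70752 = 215.850 atm
% deviation = (215.850 − 194.317)/194.317 × 100% = 11.08%

11.08 %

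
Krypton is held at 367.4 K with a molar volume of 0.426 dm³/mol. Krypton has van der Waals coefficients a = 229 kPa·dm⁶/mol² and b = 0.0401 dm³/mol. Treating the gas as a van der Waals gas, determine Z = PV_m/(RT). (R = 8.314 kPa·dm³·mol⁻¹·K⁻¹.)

Z ≈ 0.9279

P = RT/(V_m − b) − a/V_m² = (8.314)(367.4)/(0.426 − 0.0401) − 229/(0.426)²
  = 3054.6/0.38590 − 1261.9 = 7915.5 − 1261.9 = 6653.6 kPa
Z = PV_m/(RT) = (6653.6)(0.426)/((8.314)(367.4)) = 2834.4/3054.6 = 0.9279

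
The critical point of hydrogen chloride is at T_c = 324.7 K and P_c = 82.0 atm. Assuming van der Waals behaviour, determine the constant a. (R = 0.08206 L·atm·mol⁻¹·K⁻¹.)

a ≈ 3.653 L²·atm/mol²

From T_c = 8a/(27Rb) and P_c = a/(27b²): a = 27 R² T_c²/(64 P_c).
a = 27×(0.08206)²×(324.7)²/(64×82.0) = 19169/5248.0 = 3.653 L²·atm/mol²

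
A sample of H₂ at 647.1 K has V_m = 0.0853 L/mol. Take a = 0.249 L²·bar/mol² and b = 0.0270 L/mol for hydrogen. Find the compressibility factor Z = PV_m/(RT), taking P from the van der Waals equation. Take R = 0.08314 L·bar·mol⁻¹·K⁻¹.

Z ≈ 1.409

P = RT/(V_m − b) − a/V_m² = (0.08314)(647.1)/(0.0853 − 0.0270) − 0.249/(0.0853)²
  = 53.800/0.058300 − 34.222 = 922.81 − 34.222 = 888.59 bar
Z = PV_m/(RT) = (888.59)(0.0853)/((0.08314)(647.1)) = 75.797/53.800 = 1.409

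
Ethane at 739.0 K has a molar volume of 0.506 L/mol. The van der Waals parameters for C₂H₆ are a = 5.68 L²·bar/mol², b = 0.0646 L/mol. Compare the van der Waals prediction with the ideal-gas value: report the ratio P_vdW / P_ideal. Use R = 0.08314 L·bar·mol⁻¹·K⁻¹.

Ideal: P_ideal = RT/V_m = (0.08314)(739.0)/0.506 = 121.424 bar
vdW: P = RT/(V_m − b) − a/V_m² = 61.4405/0.441400 − 5.68/0.256036 = 139.195 − 22.1844 = 117.011 bar
Ratio = 117.011/121.424 = 0.9637

P_vdW / P_ideal ≈ 0.9637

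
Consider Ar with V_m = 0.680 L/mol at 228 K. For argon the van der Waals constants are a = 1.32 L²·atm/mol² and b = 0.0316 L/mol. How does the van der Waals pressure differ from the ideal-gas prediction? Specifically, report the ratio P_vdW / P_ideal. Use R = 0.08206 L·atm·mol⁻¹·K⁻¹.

Ideal: P_ideal = RT/V_m = (0.08206)(228)/0.680 = 27.5142 atm
vdW: P = RT/(V_m − b) − a/V_m² = 18.7097/0.648400 − 1.32/0.462400 = 28.8552 − 2.85467 = 26.0005 atm
Ratio = 26.0005/27.5142 = 0.9450

P_vdW / P_ideal ≈ 0.9450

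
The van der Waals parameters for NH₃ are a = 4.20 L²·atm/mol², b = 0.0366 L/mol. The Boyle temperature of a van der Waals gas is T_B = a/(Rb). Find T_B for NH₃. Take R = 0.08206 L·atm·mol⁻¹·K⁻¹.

For a van der Waals gas the second virial coefficient B₂ = b − a/(RT) vanishes at T_B = a/(Rb).
T_B = 4.20/(0.08206×0.0366) = 4.20/0.0030034 = 1398 K

T_B ≈ 1398 K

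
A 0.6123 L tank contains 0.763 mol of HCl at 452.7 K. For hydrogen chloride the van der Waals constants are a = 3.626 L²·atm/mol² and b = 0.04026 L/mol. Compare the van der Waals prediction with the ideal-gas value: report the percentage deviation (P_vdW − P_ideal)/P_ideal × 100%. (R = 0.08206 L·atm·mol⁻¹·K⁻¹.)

-6.88 %

Ideal: P_ideal = nRT/V = (0.763)(0.08206)(452.7)/0.6123 = 46.2916 atm
vdW: P = nRT/(V − nb) − a n²/V² = 28.3444/0.581582 − 2.11094/0.374911 = 48.7367 − 5.63051 = 43.1062 atm
% deviation = (43.1062 − 46.2916)/46.2916 × 100% = -6.88%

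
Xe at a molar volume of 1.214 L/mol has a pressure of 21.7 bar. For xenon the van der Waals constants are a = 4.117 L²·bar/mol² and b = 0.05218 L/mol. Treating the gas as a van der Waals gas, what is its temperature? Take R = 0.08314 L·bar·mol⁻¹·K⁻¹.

T = (P + a/V_m²)(V_m − b)/R
P + a/V_m² = 21.7 + 4.117/(1.214)² = 24.493 bar
V_m − b = 1.214 − 0.05218 = 1.1618 L/mol
T = (24.493)(1.1618)/0.08314 = 342.3 K

T ≈ 342.3 K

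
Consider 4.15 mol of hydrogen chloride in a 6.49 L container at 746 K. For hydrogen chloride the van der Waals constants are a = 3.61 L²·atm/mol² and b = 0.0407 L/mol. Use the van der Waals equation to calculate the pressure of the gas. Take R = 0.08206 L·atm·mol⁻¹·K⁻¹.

P ≈ 38.71 atm

P = nRT/(V − nb) − a n²/V²
nRT/(V − nb) = (4.15)(0.08206)(746)/(6.49 − 4.15×0.0407) = 254.05/6.3211 = 40.191 atm
a n²/V² = (3.61)(4.15)²/(6.49)² = 1.4761 atm
P = 40.191 − 1.4761 = 38.71 atm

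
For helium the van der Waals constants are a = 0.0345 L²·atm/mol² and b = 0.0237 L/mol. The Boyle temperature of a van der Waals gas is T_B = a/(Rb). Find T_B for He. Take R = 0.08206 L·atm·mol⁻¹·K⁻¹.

For a van der Waals gas the second virial coefficient B₂ = b − a/(RT) vanishes at T_B = a/(Rb).
T_B = 0.0345/(0.08206×0.0237) = 0.0345/0.0019448 = 17.74 K

T_B ≈ 17.74 K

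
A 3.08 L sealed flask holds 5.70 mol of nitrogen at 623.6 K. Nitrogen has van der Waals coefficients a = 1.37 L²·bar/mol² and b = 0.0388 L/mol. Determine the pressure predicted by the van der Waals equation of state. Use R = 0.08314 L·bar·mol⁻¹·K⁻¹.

P ≈ 98.68 bar

P = nRT/(V − nb) − a n²/V²
nRT/(V − nb) = (5.70)(0.08314)(623.6)/(3.08 − 5.70×0.0388) = 295.52/2.8588 = 103.37 bar
a n²/V² = (1.37)(5.70)²/(3.08)² = 4.6921 bar
P = 103.37 − 4.6921 = 98.68 bar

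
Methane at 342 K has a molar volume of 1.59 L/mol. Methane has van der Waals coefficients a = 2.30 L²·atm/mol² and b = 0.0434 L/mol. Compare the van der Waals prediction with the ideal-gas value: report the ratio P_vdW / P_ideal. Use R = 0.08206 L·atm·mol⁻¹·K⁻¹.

P_vdW / P_ideal ≈ 0.9765

Ideal: P_ideal = RT/V_m = (0.08206)(342)/1.59 = 17.6506 atm
vdW: P = RT/(V_m − b) − a/V_m² = 28.0645/1.54660 − 2.30/2.52810 = 18.1459 − 0.909774 = 17.2361 atm
Ratio = 17.2361/17.6506 = 0.9765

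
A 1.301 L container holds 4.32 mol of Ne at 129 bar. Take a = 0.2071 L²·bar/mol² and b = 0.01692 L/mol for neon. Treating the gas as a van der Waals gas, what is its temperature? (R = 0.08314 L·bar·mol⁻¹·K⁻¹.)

T ≈ 448.8 K

T = (P + a n²/V²)(V − nb)/(nR)
P + a n²/V² = 129 + (0.2071)(4.32)²/(1.301)² = 131.28 bar
V − nb = 1.301 − (4.32)(0.01692) = 1.2279 L
T = (131.28)(1.2279)/((4.32)(0.08314)) = 448.8 K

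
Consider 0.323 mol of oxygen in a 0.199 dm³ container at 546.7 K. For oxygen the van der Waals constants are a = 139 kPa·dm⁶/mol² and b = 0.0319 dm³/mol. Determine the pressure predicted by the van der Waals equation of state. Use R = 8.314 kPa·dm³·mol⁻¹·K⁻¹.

P = nRT/(V − nb) − a n²/V²
nRT/(V − nb) = (0.323)(8.314)(546.7)/(0.199 − 0.323×0.0319) = 1468.1/0.18870 = 7780.1 kPa
a n²/V² = (139)(0.323)²/(0.199)² = 366.20 kPa
P = 7780.1 − 366.20 = 7414 kPa

P ≈ 7414 kPa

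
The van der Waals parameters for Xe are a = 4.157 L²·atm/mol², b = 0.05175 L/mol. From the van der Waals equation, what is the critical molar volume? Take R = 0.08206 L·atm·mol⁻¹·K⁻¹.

For a van der Waals gas, V_m,c = 3b.
V_m,c = 3×0.05175 = 0.1553 L/mol

V_m,c ≈ 0.1553 L/mol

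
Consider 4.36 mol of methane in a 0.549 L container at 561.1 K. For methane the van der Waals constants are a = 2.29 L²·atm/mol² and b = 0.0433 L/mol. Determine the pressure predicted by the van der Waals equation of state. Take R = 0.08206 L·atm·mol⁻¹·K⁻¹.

P ≈ 412.9 atm

P = nRT/(V − nb) − a n²/V²
nRT/(V − nb) = (4.36)(0.08206)(561.1)/(0.549 − 4.36×0.0433) = 200.75/0.36021 = 557.31 atm
a n²/V² = (2.29)(4.36)²/(0.549)² = 144.43 atm
P = 557.31 − 144.43 = 412.9 atm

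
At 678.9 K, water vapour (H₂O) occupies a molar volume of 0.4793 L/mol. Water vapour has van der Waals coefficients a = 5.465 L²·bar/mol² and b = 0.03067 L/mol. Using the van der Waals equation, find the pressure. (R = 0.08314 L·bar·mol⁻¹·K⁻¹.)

P = RT/(V_m − b) − a/V_m²
RT/(V_m − b) = (0.08314)(678.9)/(0.4793 − 0.03067) = 56.444/0.44863 = 125.81 bar
a/V_m² = 5.465/(0.4793)² = 23.789 bar
P = 125.81 − 23.789 = 102.0 bar

P ≈ 102.0 bar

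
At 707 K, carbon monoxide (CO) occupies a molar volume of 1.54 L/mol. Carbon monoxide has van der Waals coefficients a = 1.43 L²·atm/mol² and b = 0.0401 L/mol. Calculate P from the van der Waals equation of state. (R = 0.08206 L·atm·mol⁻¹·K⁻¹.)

P = RT/(V_m − b) − a/V_m²
RT/(V_m − b) = (0.08206)(707)/(1.54 − 0.0401) = 58.016/1.4999 = 38.680 atm
a/V_m² = 1.43/(1.54)² = 0.60297 atm
P = 38.680 − 0.60297 = 38.08 atm

P ≈ 38.08 atm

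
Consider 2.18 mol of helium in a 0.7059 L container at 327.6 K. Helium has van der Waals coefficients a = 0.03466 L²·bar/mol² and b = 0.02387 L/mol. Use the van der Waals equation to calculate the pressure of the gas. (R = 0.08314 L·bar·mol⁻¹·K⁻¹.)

P ≈ 90.48 bar

P = nRT/(V − nb) − a n²/V²
nRT/(V − nb) = (2.18)(0.08314)(327.6)/(0.7059 − 2.18×0.02387) = 59.376/0.65386 = 90.808 bar
a n²/V² = (0.03466)(2.18)²/(0.7059)² = 0.33056 bar
P = 90.808 − 0.33056 = 90.48 bar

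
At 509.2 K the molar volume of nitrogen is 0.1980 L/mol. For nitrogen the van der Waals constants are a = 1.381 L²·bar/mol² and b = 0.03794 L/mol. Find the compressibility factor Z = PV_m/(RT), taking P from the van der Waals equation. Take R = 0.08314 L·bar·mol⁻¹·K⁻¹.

Z ≈ 1.072

P = RT/(V_m − b) − a/V_m² = (0.08314)(509.2)/(0.1980 − 0.03794) − 1.381/(0.1980)²
  = 42.335/0.16006 − 35.226 = 264.49 − 35.226 = 229.26 bar
Z = PV_m/(RT) = (229.26)(0.1980)/((0.08314)(509.2)) = 45.393/42.335 = 1.072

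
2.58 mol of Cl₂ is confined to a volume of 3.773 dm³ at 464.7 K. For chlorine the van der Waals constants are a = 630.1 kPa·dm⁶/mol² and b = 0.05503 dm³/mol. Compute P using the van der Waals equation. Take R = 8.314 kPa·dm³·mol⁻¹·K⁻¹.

P = nRT/(V − nb) − a n²/V²
nRT/(V − nb) = (2.58)(8.314)(464.7)/(3.773 − 2.58×0.05503) = 9967.9/3.6310 = 2745.2 kPa
a n²/V² = (630.1)(2.58)²/(3.773)² = 294.63 kPa
P = 2745.2 − 294.63 = 2451 kPa

P ≈ 2451 kPa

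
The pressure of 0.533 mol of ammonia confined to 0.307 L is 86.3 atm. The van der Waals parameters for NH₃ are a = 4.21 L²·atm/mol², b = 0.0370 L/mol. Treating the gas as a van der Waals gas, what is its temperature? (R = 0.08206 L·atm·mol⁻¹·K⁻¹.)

T ≈ 650.2 K

T = (P + a n²/V²)(V − nb)/(nR)
P + a n²/V² = 86.3 + (4.21)(0.533)²/(0.307)² = 98.990 atm
V − nb = 0.307 − (0.533)(0.0370) = 0.28728 L
T = (98.990)(0.28728)/((0.533)(0.08206)) = 650.2 K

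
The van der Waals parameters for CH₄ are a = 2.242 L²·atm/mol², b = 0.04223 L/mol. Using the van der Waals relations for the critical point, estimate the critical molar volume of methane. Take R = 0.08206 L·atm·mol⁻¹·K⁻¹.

For a van der Waals gas, V_m,c = 3b.
V_m,c = 3×0.04223 = 0.1267 L/mol

V_m,c ≈ 0.1267 L/mol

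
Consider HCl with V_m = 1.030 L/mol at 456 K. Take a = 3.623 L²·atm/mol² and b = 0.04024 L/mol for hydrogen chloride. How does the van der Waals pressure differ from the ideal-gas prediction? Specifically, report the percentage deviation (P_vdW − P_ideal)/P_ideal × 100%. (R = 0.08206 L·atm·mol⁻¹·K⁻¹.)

Ideal: P_ideal = RT/V_m = (0.08206)(456)/1.030 = 36.3295 atm
vdW: P = RT/(V_m − b) − a/V_m² = 37.4194/0.989760 − 3.623/1.06090 = 37.8065 − 3.41502 = 34.3915 atm
% deviation = (34.3915 − 36.3295)/36.3295 × 100% = -5.33%

-5.33 %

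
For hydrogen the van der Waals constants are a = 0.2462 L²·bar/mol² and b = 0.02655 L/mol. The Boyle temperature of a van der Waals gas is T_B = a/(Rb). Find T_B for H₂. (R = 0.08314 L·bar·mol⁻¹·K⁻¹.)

For a van der Waals gas the second virial coefficient B₂ = b − a/(RT) vanishes at T_B = a/(Rb).
T_B = 0.2462/(0.08314×0.02655) = 0.2462/0.0022074 = 111.5 K

T_B ≈ 111.5 K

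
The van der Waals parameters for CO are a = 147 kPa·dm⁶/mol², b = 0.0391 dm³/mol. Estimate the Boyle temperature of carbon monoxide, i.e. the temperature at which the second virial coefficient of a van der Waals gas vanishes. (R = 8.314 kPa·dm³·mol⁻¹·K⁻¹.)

T_B ≈ 452.2 K

For a van der Waals gas the second virial coefficient B₂ = b − a/(RT) vanishes at T_B = a/(Rb).
T_B = 147/(8.314×0.0391) = 147/0.32508 = 452.2 K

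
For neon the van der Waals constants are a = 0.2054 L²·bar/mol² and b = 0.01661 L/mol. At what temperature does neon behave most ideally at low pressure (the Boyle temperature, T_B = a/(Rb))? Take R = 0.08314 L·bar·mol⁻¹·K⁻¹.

For a van der Waals gas the second virial coefficient B₂ = b − a/(RT) vanishes at T_B = a/(Rb).
T_B = 0.2054/(0.08314×0.01661) = 0.2054/0.0013810 = 148.7 K

T_B ≈ 148.7 K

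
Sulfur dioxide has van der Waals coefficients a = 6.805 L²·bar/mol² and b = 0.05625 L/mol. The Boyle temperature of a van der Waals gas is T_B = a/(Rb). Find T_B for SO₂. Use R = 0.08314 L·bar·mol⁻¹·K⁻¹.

For a van der Waals gas the second virial coefficient B₂ = b − a/(RT) vanishes at T_B = a/(Rb).
T_B = 6.805/(0.08314×0.05625) = 6.805/0.0046766 = 1455 K

T_B ≈ 1455 K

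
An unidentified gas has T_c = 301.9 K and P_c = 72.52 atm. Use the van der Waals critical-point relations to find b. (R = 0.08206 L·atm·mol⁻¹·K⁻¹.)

b ≈ 0.04270 L/mol

From T_c = 8a/(27Rb) and P_c = a/(27b²): b = R T_c/(8 P_c).
b = (0.08206)(301.9)/(8×72.52) = 24.774/580.16 = 0.04270 L/mol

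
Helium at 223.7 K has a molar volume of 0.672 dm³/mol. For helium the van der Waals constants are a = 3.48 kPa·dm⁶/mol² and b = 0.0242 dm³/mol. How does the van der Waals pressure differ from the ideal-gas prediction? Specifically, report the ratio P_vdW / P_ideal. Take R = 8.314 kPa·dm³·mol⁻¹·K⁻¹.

Ideal: P_ideal = RT/V_m = (8.314)(223.7)/0.672 = 2767.62 kPa
vdW: P = RT/(V_m − b) − a/V_m² = 1859.84/0.647800 − 3.48/0.451584 = 2871.01 − 7.70621 = 2863.30 kPa
Ratio = 2863.30/2767.62 = 1.035

P_vdW / P_ideal ≈ 1.035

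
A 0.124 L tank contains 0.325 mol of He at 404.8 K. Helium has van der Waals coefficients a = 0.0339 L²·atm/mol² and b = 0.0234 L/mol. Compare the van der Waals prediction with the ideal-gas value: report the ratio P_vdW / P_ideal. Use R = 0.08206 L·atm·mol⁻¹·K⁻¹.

Ideal: P_ideal = nRT/V = (0.325)(0.08206)(404.8)/0.124 = 87.0630 atm
vdW: P = nRT/(V − nb) − a n²/V² = 10.7958/0.116395 − 0.00358069/0.0153760 = 92.7514 − 0.232875 = 92.5185 atm
Ratio = 92.5185/87.0630 = 1.063

P_vdW / P_ideal ≈ 1.063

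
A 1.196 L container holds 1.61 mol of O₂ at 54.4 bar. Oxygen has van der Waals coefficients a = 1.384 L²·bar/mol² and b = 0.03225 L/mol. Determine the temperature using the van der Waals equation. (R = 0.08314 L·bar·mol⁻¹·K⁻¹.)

T = (P + a n²/V²)(V − nb)/(nR)
P + a n²/V² = 54.4 + (1.384)(1.61)²/(1.196)² = 56.908 bar
V − nb = 1.196 − (1.61)(0.03225) = 1.1441 L
T = (56.908)(1.1441)/((1.61)(0.08314)) = 486.4 K

T ≈ 486.4 K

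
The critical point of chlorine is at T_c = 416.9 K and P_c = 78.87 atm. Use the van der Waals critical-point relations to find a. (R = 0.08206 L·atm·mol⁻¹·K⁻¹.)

a ≈ 6.260 L²·atm/mol²

From T_c = 8a/(27Rb) and P_c = a/(27b²): a = 27 R² T_c²/(64 P_c).
a = 27×(0.08206)²×(416.9)²/(64×78.87) = 31600/5047.7 = 6.260 L²·atm/mol²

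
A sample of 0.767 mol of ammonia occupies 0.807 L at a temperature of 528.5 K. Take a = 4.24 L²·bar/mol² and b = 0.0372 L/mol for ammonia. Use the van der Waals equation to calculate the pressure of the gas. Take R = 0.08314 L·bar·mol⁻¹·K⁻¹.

P = nRT/(V − nb) − a n²/V²
nRT/(V − nb) = (0.767)(0.08314)(528.5)/(0.807 − 0.767×0.0372) = 33.702/0.77847 = 43.293 bar
a n²/V² = (4.24)(0.767)²/(0.807)² = 3.8301 bar
P = 43.293 − 3.8301 = 39.46 bar

P ≈ 39.46 bar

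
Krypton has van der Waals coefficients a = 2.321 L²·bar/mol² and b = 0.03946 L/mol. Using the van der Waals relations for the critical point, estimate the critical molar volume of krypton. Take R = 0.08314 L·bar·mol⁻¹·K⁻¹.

V_m,c ≈ 0.1184 L/mol

For a van der Waals gas, V_m,c = 3b.
V_m,c = 3×0.03946 = 0.1184 L/mol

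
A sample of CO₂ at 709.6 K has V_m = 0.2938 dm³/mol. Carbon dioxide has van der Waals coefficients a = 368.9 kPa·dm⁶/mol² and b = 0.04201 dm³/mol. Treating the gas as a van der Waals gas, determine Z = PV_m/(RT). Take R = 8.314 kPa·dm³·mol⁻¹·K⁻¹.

Z ≈ 0.9540

P = RT/(V_m − b) − a/V_m² = (8.314)(709.6)/(0.2938 − 0.04201) − 368.9/(0.2938)²
  = 5899.6/0.25179 − 4273.7 = 23431 − 4273.7 = 19157 kPa
Z = PV_m/(RT) = (19157)(0.2938)/((8.314)(709.6)) = 5628.3/5899.6 = 0.9540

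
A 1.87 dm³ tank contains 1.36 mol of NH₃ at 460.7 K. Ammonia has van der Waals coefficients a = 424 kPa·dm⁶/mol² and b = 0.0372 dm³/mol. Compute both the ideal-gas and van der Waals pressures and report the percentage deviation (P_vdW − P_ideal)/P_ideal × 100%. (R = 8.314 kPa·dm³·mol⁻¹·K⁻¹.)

Ideal: P_ideal = nRT/V = (1.36)(8.314)(460.7)/1.87 = 2785.64 kPa
vdW: P = nRT/(V − nb) − a n²/V² = 5209.15/1.81941 − 784.230/3.49690 = 2863.10 − 224.264 = 2638.84 kPa
% deviation = (2638.84 − 2785.64)/2785.64 × 100% = -5.27%

-5.27 %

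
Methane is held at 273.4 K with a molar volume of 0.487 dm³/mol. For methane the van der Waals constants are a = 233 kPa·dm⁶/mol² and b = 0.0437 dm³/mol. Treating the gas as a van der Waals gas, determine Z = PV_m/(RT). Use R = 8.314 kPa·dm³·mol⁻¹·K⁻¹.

P = RT/(V_m − b) − a/V_m² = (8.314)(273.4)/(0.487 − 0.0437) − 233/(0.487)²
  = 2273.0/0.44330 − 982.42 = 5127.5 − 982.42 = 4145.1 kPa
Z = PV_m/(RT) = (4145.1)(0.487)/((8.314)(273.4)) = 2018.7/2273.0 = 0.8881

Z ≈ 0.8881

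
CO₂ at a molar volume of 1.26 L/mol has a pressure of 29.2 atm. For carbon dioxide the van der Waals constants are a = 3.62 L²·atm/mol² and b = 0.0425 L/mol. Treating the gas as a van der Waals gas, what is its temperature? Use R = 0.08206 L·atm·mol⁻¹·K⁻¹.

T ≈ 467.1 K

T = (P + a/V_m²)(V_m − b)/R
P + a/V_m² = 29.2 + 3.62/(1.26)² = 31.480 atm
V_m − b = 1.26 − 0.0425 = 1.2175 L/mol
T = (31.480)(1.2175)/0.08206 = 467.1 K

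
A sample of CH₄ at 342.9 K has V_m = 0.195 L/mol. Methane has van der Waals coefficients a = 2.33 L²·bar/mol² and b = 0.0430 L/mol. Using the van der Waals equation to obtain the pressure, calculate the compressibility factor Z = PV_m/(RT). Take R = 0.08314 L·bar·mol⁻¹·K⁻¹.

P = RT/(V_m − b) − a/V_m² = (0.08314)(342.9)/(0.195 − 0.0430) − 2.33/(0.195)²
  = 28.509/0.15200 − 61.275 = 187.56 − 61.275 = 126.29 bar
Z = PV_m/(RT) = (126.29)(0.195)/((0.08314)(342.9)) = 24.627/28.509 = 0.8638

Z ≈ 0.8638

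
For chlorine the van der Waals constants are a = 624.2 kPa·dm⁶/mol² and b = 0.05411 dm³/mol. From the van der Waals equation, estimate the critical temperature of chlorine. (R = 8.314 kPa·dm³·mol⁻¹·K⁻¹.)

For a van der Waals gas, T_c = 8a/(27Rb).
T_c = 8×624.2/(27×8.314×0.05411) = 4993.6/12.147 = 411.1 K

T_c ≈ 411.1 K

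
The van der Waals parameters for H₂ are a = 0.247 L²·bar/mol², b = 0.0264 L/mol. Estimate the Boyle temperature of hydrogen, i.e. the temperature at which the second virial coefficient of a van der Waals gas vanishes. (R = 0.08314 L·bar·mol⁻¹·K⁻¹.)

T_B ≈ 112.5 K

For a van der Waals gas the second virial coefficient B₂ = b − a/(RT) vanishes at T_B = a/(Rb).
T_B = 0.247/(0.08314×0.0264) = 0.247/0.0021949 = 112.5 K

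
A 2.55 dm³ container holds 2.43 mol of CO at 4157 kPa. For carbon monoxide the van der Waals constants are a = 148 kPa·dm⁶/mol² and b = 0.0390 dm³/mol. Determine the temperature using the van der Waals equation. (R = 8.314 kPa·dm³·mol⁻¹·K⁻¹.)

T = (P + a n²/V²)(V − nb)/(nR)
P + a n²/V² = 4157 + (148)(2.43)²/(2.55)² = 4291.4 kPa
V − nb = 2.55 − (2.43)(0.0390) = 2.4552 dm³
T = (4291.4)(2.4552)/((2.43)(8.314)) = 521.5 K

T ≈ 521.5 K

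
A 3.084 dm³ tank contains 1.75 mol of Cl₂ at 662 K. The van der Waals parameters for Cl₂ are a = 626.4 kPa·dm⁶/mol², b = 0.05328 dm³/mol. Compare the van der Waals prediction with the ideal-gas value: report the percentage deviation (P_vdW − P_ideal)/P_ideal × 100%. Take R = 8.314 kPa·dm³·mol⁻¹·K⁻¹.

Ideal: P_ideal = nRT/V = (1.75)(8.314)(662)/3.084 = 3123.14 kPa
vdW: P = nRT/(V − nb) − a n²/V² = 9631.77/2.99076 − 1918.35/9.51106 = 3220.51 − 201.697 = 3018.81 kPa
% deviation = (3018.81 − 3123.14)/3123.14 × 100% = -3.34%

-3.34 %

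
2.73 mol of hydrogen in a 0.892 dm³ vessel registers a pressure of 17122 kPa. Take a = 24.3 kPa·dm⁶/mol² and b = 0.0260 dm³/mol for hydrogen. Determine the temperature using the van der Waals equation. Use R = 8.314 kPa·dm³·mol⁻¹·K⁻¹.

T = (P + a n²/V²)(V − nb)/(nR)
P + a n²/V² = 17122 + (24.3)(2.73)²/(0.892)² = 17350 kPa
V − nb = 0.892 − (2.73)(0.0260) = 0.82102 dm³
T = (17350)(0.82102)/((2.73)(8.314)) = 627.6 K

T ≈ 627.6 K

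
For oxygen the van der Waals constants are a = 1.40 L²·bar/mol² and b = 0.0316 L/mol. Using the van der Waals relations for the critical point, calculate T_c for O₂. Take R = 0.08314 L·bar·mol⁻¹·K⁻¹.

T_c ≈ 157.9 K

For a van der Waals gas, T_c = 8a/(27Rb).
T_c = 8×1.40/(27×0.08314×0.0316) = 11.200/0.070935 = 157.9 K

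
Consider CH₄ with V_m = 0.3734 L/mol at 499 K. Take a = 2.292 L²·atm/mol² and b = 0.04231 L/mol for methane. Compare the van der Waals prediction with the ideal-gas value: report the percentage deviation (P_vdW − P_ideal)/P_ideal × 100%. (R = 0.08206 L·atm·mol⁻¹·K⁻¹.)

Ideal: P_ideal = RT/V_m = (0.08206)(499)/0.3734 = 109.662 atm
vdW: P = RT/(V_m − b) − a/V_m² = 40.9479/0.331090 − 2.292/0.139428 = 123.676 − 16.4386 = 107.237 atm
% deviation = (107.237 − 109.662)/109.662 × 100% = -2.21%

-2.21 %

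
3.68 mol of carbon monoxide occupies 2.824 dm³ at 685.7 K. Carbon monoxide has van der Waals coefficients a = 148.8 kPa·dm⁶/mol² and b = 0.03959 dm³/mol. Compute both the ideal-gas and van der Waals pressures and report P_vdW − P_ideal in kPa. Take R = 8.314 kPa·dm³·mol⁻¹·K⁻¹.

ΔP ≈ 151.4 kPa

Ideal: P_ideal = nRT/V = (3.68)(8.314)(685.7)/2.824 = 7428.95 kPa
vdW: P = nRT/(V − nb) − a n²/V² = 20979.3/2.67831 − 2015.11/7.97498 = 7833.04 − 252.679 = 7580.36 kPa
ΔP = 7580.36 − 7428.95 = 151.4 kPa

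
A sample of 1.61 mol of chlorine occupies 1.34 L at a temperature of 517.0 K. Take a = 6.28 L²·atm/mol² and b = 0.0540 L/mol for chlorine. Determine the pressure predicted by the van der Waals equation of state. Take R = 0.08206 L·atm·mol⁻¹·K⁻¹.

P ≈ 45.44 atm

P = nRT/(V − nb) − a n²/V²
nRT/(V − nb) = (1.61)(0.08206)(517.0)/(1.34 − 1.61×0.0540) = 68.304/1.2531 = 54.508 atm
a n²/V² = (6.28)(1.61)²/(1.34)² = 9.0657 atm
P = 54.508 − 9.0657 = 45.44 atm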